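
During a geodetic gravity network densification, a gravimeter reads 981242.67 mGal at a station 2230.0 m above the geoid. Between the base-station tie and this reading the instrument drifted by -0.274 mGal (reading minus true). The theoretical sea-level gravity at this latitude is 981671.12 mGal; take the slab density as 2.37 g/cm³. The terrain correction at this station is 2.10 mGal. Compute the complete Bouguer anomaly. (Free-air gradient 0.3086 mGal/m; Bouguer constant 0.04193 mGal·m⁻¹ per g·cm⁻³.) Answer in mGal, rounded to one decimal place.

Drift-corrected reading = 981242.67 − (-0.274) = 981242.944 mGal
Free-air correction = 0.3086 × 2230.0 = 688.18 mGal
Free-air anomaly = 981242.944 − 981671.12 + (688.18) = 260.004 mGal
Bouguer slab correction = 0.04193 × 2.37 × 2230.0 = 221.60 mGal
Simple Bouguer anomaly = 260.004 − (221.60) = 38.404 mGal
Complete Bouguer anomaly = 38.404 + 2.10 = 40.504 mGal

40.5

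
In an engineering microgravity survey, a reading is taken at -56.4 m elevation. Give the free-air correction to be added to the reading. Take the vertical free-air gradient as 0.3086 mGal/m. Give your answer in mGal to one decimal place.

Free-air correction = 0.3086 × -56.4 = -17.4 mGal

-17.4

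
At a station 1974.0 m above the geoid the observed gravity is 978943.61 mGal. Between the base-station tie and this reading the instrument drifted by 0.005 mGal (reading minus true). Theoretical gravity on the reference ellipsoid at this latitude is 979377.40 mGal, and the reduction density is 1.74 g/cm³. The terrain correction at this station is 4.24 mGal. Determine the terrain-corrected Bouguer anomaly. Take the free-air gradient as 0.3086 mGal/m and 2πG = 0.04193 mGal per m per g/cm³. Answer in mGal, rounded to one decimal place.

35.6

Drift-corrected reading = 978943.61 − (0.005) = 978943.605 mGal
Free-air correction = 0.3086 × 1974.0 = 609.18 mGal
Free-air anomaly = 978943.605 − 979377.40 + (609.18) = 175.385 mGal
Bouguer slab correction = 0.04193 × 1.74 × 1974.0 = 144.02 mGal
Simple Bouguer anomaly = 175.385 − (144.02) = 31.365 mGal
Complete Bouguer anomaly = 31.365 + 4.24 = 35.605 mGal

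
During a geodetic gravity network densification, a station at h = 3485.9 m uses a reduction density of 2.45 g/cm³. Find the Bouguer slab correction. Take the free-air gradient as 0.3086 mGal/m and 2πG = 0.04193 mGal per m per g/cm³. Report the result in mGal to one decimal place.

Bouguer slab correction = 0.04193 × 2.45 × 3485.9 = 358.1 mGal

358.1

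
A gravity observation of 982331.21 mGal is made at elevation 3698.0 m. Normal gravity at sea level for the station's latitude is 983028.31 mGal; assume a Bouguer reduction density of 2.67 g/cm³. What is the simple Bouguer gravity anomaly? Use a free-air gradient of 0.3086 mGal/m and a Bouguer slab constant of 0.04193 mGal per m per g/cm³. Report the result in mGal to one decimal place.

Free-air correction = 0.3086 × 3698.0 = 1141.20 mGal
Free-air anomaly = 982331.21 − 983028.31 + (1141.20) = 444.10 mGal
Bouguer slab correction = 0.04193 × 2.67 × 3698.0 = 414.00 mGal
Simple Bouguer anomaly = 444.10 − (414.00) = 30.10 mGal

30.1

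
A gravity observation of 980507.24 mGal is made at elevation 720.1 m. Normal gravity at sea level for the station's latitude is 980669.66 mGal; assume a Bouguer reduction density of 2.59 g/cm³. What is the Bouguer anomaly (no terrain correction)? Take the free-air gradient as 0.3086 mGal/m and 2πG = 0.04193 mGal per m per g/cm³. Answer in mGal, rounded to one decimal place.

Free-air correction = 0.3086 × 720.1 = 222.22 mGal
Free-air anomaly = 980507.24 − 980669.66 + (222.22) = 59.80 mGal
Bouguer slab correction = 0.04193 × 2.59 × 720.1 = 78.20 mGal
Simple Bouguer anomaly = 59.80 − (78.20) = -18.40 mGal

-18.4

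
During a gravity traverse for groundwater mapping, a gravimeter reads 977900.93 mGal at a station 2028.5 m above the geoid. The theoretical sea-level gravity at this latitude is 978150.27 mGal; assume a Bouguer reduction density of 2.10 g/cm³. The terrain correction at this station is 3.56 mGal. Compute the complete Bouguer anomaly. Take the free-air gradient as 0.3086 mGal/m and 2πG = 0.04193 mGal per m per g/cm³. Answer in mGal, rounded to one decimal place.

201.6

Free-air correction = 0.3086 × 2028.5 = 626.00 mGal
Free-air anomaly = 977900.93 − 978150.27 + (626.00) = 376.66 mGal
Bouguer slab correction = 0.04193 × 2.10 × 2028.5 = 178.62 mGal
Simple Bouguer anomaly = 376.66 − (178.62) = 198.04 mGal
Complete Bouguer anomaly = 198.04 + 3.56 = 201.60 mGal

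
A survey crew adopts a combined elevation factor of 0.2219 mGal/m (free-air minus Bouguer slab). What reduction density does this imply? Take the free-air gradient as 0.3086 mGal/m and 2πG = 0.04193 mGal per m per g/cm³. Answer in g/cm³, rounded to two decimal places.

0.2219 = 0.3086 − 0.04193 × ρ
ρ = (0.3086 − 0.2219) / 0.04193 = 2.07 g/cm³

2.07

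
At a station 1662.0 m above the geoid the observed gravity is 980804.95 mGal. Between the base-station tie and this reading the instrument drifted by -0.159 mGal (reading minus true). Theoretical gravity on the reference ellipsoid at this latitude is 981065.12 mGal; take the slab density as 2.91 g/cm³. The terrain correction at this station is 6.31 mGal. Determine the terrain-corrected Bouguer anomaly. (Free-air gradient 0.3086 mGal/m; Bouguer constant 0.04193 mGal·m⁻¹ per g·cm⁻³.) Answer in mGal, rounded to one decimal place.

Drift-corrected reading = 980804.95 − (-0.159) = 980805.109 mGal
Free-air correction = 0.3086 × 1662.0 = 512.89 mGal
Free-air anomaly = 980805.109 − 981065.12 + (512.89) = 252.879 mGal
Bouguer slab correction = 0.04193 × 2.91 × 1662.0 = 202.79 mGal
Simple Bouguer anomaly = 252.879 − (202.79) = 50.089 mGal
Complete Bouguer anomaly = 50.089 + 6.31 = 56.399 mGal

56.4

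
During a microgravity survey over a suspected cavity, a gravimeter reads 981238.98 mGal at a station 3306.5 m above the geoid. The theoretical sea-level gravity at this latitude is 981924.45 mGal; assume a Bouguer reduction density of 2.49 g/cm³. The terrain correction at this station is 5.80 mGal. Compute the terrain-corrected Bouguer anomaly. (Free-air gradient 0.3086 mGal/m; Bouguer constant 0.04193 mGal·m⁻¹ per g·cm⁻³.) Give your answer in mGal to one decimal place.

Free-air correction = 0.3086 × 3306.5 = 1020.39 mGal
Free-air anomaly = 981238.98 − 981924.45 + (1020.39) = 334.92 mGal
Bouguer slab correction = 0.04193 × 2.49 × 3306.5 = 345.22 mGal
Simple Bouguer anomaly = 334.92 − (345.22) = -10.30 mGal
Complete Bouguer anomaly = -10.30 + 5.80 = -4.50 mGal

-4.5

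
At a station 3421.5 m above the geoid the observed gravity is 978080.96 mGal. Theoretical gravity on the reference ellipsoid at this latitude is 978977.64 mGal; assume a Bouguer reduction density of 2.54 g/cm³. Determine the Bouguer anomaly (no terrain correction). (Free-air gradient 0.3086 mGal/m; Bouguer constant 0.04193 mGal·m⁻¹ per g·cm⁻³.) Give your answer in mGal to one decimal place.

Free-air correction = 0.3086 × 3421.5 = 1055.87 mGal
Free-air anomaly = 978080.96 − 978977.64 + (1055.87) = 159.19 mGal
Bouguer slab correction = 0.04193 × 2.54 × 3421.5 = 364.40 mGal
Simple Bouguer anomaly = 159.19 − (364.40) = -205.21 mGal

-205.2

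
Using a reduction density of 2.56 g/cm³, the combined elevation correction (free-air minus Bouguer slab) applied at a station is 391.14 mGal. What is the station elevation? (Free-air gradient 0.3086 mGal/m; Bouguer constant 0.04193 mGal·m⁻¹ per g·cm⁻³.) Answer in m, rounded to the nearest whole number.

Combined gradient = 0.3086 − 0.04193 × 2.56 = 0.2012592 mGal/m
h = 391.14 / 0.2012592 = 1943.46 m

1943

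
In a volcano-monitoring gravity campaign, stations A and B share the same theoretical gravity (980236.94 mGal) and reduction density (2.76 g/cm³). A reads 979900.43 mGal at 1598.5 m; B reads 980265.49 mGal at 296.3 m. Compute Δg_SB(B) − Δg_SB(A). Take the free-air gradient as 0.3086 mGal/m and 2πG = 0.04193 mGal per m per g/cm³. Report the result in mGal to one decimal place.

Δg_SB(A) = 979900.43 − 980236.94 + 0.3086×1598.5 − 0.04193×2.76×1598.5 = -28.20 mGal
Δg_SB(B) = 980265.49 − 980236.94 + 0.3086×296.3 − 0.04193×2.76×296.3 = 85.70 mGal
Difference = 85.70 − (-28.20) = 113.90 mGal

113.9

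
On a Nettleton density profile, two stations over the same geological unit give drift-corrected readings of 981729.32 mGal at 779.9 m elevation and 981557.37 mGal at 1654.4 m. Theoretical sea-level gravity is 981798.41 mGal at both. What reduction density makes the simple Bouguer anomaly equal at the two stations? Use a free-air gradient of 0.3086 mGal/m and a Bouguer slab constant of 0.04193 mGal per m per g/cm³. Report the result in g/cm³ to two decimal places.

Δg_obs = 981557.37 − 981729.32 = -171.95 mGal over Δh = 1654.4 − 779.9 = 874.5 m
Equal Bouguer anomalies ⇒ Δg_obs + (0.3086 − 0.04193ρ)·Δh = 0
0.3086 − 0.04193ρ = −Δg_obs/Δh = 0.19663
ρ = (0.3086 − 0.19663) / 0.04193 = 2.67 g/cm³

2.67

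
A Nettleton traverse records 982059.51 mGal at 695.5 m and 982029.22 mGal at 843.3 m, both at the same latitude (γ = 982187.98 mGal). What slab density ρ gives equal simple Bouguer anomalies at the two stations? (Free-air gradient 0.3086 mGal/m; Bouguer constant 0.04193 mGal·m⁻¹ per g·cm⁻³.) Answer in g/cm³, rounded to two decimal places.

Δg_obs = 982029.22 − 982059.51 = -30.29 mGal over Δh = 843.3 − 695.5 = 147.8 m
Equal Bouguer anomalies ⇒ Δg_obs + (0.3086 − 0.04193ρ)·Δh = 0
0.3086 − 0.04193ρ = −Δg_obs/Δh = 0.20494
ρ = (0.3086 − 0.20494) / 0.04193 = 2.47 g/cm³

2.47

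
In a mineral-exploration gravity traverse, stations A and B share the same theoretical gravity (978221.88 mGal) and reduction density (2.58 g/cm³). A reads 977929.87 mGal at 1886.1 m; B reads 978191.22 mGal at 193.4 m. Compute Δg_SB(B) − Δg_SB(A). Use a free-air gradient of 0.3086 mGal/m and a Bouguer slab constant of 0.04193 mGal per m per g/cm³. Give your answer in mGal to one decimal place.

Δg_SB(A) = 977929.87 − 978221.88 + 0.3086×1886.1 − 0.04193×2.58×1886.1 = 86.00 mGal
Δg_SB(B) = 978191.22 − 978221.88 + 0.3086×193.4 − 0.04193×2.58×193.4 = 8.10 mGal
Difference = 8.10 − (86.00) = -77.90 mGal

-77.9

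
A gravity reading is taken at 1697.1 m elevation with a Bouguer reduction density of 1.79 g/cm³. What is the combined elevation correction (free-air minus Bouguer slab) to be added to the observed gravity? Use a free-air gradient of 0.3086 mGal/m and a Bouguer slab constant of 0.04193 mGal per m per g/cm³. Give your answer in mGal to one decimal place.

Combined gradient = 0.3086 − 0.04193 × 1.79 = 0.2335453 mGal/m
Combined elevation correction = 0.2335453 × 1697.1 = 396.3 mGal

396.3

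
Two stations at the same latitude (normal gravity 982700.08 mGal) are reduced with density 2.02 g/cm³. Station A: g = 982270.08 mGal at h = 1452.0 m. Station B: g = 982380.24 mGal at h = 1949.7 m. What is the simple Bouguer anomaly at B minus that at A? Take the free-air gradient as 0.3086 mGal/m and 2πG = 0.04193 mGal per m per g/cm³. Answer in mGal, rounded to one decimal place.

Δg_SB(A) = 982270.08 − 982700.08 + 0.3086×1452.0 − 0.04193×2.02×1452.0 = -104.90 mGal
Δg_SB(B) = 982380.24 − 982700.08 + 0.3086×1949.7 − 0.04193×2.02×1949.7 = 116.70 mGal
Difference = 116.70 − (-104.90) = 221.60 mGal

221.6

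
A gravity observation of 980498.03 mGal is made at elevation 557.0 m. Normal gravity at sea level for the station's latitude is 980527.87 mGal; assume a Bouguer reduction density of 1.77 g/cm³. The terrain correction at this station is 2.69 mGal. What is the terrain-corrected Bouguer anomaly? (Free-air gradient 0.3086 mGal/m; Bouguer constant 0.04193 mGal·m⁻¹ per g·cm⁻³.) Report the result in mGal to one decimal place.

103.4

Free-air correction = 0.3086 × 557.0 = 171.89 mGal
Free-air anomaly = 980498.03 − 980527.87 + (171.89) = 142.05 mGal
Bouguer slab correction = 0.04193 × 1.77 × 557.0 = 41.34 mGal
Simple Bouguer anomaly = 142.05 − (41.34) = 100.71 mGal
Complete Bouguer anomaly = 100.71 + 2.69 = 103.40 mGal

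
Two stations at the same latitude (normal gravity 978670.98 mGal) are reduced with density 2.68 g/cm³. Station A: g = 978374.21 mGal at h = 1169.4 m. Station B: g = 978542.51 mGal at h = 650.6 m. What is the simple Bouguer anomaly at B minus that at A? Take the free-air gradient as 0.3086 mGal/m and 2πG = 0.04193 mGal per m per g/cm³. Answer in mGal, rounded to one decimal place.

Δg_SB(A) = 978374.21 − 978670.98 + 0.3086×1169.4 − 0.04193×2.68×1169.4 = -67.30 mGal
Δg_SB(B) = 978542.51 − 978670.98 + 0.3086×650.6 − 0.04193×2.68×650.6 = -0.80 mGal
Difference = -0.80 − (-67.30) = 66.50 mGal

66.5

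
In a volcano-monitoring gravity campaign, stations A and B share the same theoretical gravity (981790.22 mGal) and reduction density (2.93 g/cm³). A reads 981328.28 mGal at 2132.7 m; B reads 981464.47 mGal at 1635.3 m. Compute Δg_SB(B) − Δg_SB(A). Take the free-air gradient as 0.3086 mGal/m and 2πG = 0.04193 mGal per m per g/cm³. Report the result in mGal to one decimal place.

Δg_SB(A) = 981328.28 − 981790.22 + 0.3086×2132.7 − 0.04193×2.93×2132.7 = -65.80 mGal
Δg_SB(B) = 981464.47 − 981790.22 + 0.3086×1635.3 − 0.04193×2.93×1635.3 = -22.00 mGal
Difference = -22.00 − (-65.80) = 43.80 mGal

43.8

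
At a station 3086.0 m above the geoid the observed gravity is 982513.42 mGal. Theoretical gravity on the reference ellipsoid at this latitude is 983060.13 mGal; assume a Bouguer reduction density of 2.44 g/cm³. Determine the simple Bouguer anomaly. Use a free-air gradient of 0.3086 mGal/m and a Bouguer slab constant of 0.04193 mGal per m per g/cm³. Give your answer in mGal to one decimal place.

89.9

Free-air correction = 0.3086 × 3086.0 = 952.34 mGal
Free-air anomaly = 982513.42 − 983060.13 + (952.34) = 405.63 mGal
Bouguer slab correction = 0.04193 × 2.44 × 3086.0 = 315.73 mGal
Simple Bouguer anomaly = 405.63 − (315.73) = 89.90 mGal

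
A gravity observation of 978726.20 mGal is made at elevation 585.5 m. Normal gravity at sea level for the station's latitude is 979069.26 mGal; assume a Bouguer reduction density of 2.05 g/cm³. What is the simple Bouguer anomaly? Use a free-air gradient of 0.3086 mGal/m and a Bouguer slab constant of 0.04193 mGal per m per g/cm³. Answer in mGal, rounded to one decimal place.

-212.7

Free-air correction = 0.3086 × 585.5 = 180.69 mGal
Free-air anomaly = 978726.20 − 979069.26 + (180.69) = -162.37 mGal
Bouguer slab correction = 0.04193 × 2.05 × 585.5 = 50.33 mGal
Simple Bouguer anomaly = -162.37 − (50.33) = -212.70 mGal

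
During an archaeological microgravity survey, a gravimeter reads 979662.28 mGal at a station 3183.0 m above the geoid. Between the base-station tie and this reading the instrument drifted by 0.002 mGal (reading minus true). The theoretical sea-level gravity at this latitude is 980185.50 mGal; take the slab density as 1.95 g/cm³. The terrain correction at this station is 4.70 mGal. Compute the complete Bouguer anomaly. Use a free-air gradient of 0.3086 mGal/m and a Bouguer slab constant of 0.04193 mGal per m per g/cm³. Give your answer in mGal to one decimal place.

Drift-corrected reading = 979662.28 − (0.002) = 979662.278 mGal
Free-air correction = 0.3086 × 3183.0 = 982.27 mGal
Free-air anomaly = 979662.278 − 980185.50 + (982.27) = 459.048 mGal
Bouguer slab correction = 0.04193 × 1.95 × 3183.0 = 260.25 mGal
Simple Bouguer anomaly = 459.048 − (260.25) = 198.798 mGal
Complete Bouguer anomaly = 198.798 + 4.70 = 203.498 mGal

203.5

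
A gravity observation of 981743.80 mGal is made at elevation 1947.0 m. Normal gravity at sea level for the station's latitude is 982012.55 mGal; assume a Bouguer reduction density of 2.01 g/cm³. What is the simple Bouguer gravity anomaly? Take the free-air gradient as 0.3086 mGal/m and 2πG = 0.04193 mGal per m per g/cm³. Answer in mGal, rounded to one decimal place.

Free-air correction = 0.3086 × 1947.0 = 600.84 mGal
Free-air anomaly = 981743.80 − 982012.55 + (600.84) = 332.09 mGal
Bouguer slab correction = 0.04193 × 2.01 × 1947.0 = 164.09 mGal
Simple Bouguer anomaly = 332.09 − (164.09) = 168.00 mGal

168.0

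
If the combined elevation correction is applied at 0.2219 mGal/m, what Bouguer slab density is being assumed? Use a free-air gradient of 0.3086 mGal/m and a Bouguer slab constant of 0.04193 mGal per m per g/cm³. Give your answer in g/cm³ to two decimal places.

2.07

0.2219 = 0.3086 − 0.04193 × ρ
ρ = (0.3086 − 0.2219) / 0.04193 = 2.07 g/cm³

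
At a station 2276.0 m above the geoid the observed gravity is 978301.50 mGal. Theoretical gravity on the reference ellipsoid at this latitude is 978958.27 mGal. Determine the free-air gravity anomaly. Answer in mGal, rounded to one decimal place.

Free-air correction = 0.3086 × 2276.0 = 702.37 mGal
Free-air anomaly = 978301.50 − 978958.27 + (702.37) = 45.60 mGal

45.6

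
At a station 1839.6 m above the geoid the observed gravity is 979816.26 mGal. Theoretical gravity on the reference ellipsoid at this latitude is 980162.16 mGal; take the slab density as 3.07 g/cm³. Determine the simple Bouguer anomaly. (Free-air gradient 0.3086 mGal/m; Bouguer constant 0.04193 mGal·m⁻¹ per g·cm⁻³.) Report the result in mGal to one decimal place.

Free-air correction = 0.3086 × 1839.6 = 567.70 mGal
Free-air anomaly = 979816.26 − 980162.16 + (567.70) = 221.80 mGal
Bouguer slab correction = 0.04193 × 3.07 × 1839.6 = 236.80 mGal
Simple Bouguer anomaly = 221.80 − (236.80) = -15.00 mGal

-15.0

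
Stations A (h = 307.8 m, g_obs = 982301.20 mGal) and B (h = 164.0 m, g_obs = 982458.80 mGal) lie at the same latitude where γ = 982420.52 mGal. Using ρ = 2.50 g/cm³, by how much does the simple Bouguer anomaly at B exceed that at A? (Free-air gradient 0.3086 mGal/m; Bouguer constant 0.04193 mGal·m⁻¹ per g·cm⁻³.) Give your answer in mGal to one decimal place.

128.3

Δg_SB(A) = 982301.20 − 982420.52 + 0.3086×307.8 − 0.04193×2.50×307.8 = -56.60 mGal
Δg_SB(B) = 982458.80 − 982420.52 + 0.3086×164.0 − 0.04193×2.50×164.0 = 71.70 mGal
Difference = 71.70 − (-56.60) = 128.30 mGal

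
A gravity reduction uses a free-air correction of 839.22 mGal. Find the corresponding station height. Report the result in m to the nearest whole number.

2719

h = 839.22 / 0.3086 = 2719.44 m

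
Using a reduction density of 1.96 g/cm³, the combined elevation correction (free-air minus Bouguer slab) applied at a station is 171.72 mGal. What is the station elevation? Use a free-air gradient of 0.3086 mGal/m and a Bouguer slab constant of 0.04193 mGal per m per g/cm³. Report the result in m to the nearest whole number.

Combined gradient = 0.3086 − 0.04193 × 1.96 = 0.2264172 mGal/m
h = 171.72 / 0.2264172 = 758.42 m

758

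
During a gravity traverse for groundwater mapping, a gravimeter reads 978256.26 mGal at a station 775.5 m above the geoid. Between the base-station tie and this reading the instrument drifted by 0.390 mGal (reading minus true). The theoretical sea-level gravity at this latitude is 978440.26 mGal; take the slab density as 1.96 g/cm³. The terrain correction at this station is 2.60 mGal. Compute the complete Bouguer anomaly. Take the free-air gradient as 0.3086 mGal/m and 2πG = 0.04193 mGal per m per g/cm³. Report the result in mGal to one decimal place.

Drift-corrected reading = 978256.26 − (0.390) = 978255.870 mGal
Free-air correction = 0.3086 × 775.5 = 239.32 mGal
Free-air anomaly = 978255.870 − 978440.26 + (239.32) = 54.930 mGal
Bouguer slab correction = 0.04193 × 1.96 × 775.5 = 63.73 mGal
Simple Bouguer anomaly = 54.930 − (63.73) = -8.800 mGal
Complete Bouguer anomaly = -8.800 + 2.60 = -6.200 mGal

-6.2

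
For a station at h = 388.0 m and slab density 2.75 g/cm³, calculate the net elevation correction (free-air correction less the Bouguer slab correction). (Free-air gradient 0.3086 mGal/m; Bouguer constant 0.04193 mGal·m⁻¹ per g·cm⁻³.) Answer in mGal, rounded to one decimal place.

75.0

Combined gradient = 0.3086 − 0.04193 × 2.75 = 0.1932925 mGal/m
Combined elevation correction = 0.1932925 × 388.0 = 75.0 mGal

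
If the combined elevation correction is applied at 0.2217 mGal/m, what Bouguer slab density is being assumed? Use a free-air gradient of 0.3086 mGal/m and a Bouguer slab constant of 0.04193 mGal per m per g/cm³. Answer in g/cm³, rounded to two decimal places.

2.07

0.2217 = 0.3086 − 0.04193 × ρ
ρ = (0.3086 − 0.2217) / 0.04193 = 2.07 g/cm³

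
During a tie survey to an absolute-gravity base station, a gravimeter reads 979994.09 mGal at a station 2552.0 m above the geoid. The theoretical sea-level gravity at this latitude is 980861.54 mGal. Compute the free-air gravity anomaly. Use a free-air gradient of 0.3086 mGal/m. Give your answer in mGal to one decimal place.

Free-air correction = 0.3086 × 2552.0 = 787.55 mGal
Free-air anomaly = 979994.09 − 980861.54 + (787.55) = -79.90 mGal

-79.9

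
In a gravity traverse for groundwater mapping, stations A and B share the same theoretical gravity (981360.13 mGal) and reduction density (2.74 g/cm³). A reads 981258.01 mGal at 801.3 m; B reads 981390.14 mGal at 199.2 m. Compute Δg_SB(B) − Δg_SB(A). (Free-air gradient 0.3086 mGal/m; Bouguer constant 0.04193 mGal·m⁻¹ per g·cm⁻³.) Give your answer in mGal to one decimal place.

Δg_SB(A) = 981258.01 − 981360.13 + 0.3086×801.3 − 0.04193×2.74×801.3 = 53.10 mGal
Δg_SB(B) = 981390.14 − 981360.13 + 0.3086×199.2 − 0.04193×2.74×199.2 = 68.60 mGal
Difference = 68.60 − (53.10) = 15.50 mGal

15.5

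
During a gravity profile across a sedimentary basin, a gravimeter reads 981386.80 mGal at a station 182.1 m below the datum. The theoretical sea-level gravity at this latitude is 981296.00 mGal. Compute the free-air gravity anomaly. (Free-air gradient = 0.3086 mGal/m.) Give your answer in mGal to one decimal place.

Free-air correction = 0.3086 × -182.1 = -56.20 mGal
Free-air anomaly = 981386.80 − 981296.00 + (-56.20) = 34.60 mGal

34.6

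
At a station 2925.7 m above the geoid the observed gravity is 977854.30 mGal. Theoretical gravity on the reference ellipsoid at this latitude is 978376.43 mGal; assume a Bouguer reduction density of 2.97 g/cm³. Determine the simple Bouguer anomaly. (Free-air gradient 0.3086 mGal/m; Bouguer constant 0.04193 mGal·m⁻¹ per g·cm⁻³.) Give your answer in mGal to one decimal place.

16.4

Free-air correction = 0.3086 × 2925.7 = 902.87 mGal
Free-air anomaly = 977854.30 − 978376.43 + (902.87) = 380.74 mGal
Bouguer slab correction = 0.04193 × 2.97 × 2925.7 = 364.34 mGal
Simple Bouguer anomaly = 380.74 − (364.34) = 16.40 mGal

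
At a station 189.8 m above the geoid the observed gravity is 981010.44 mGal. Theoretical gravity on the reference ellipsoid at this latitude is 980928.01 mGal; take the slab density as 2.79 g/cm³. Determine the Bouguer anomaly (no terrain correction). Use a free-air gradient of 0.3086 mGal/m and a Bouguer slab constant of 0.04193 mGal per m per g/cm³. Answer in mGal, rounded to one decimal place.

118.8

Free-air correction = 0.3086 × 189.8 = 58.57 mGal
Free-air anomaly = 981010.44 − 980928.01 + (58.57) = 141.00 mGal
Bouguer slab correction = 0.04193 × 2.79 × 189.8 = 22.20 mGal
Simple Bouguer anomaly = 141.00 − (22.20) = 118.80 mGal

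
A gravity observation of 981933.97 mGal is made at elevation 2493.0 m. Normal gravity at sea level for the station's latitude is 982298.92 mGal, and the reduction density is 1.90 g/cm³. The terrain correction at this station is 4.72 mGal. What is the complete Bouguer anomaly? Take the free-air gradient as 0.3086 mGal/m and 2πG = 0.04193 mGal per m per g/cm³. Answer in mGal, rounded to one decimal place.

Free-air correction = 0.3086 × 2493.0 = 769.34 mGal
Free-air anomaly = 981933.97 − 982298.92 + (769.34) = 404.39 mGal
Bouguer slab correction = 0.04193 × 1.90 × 2493.0 = 198.61 mGal
Simple Bouguer anomaly = 404.39 − (198.61) = 205.78 mGal
Complete Bouguer anomaly = 205.78 + 4.72 = 210.50 mGal

210.5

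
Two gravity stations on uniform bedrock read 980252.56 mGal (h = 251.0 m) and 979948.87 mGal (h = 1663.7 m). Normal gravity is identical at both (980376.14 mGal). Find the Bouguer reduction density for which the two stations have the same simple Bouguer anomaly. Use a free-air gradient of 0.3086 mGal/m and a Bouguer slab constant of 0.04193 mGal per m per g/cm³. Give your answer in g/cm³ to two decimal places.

Δg_obs = 979948.87 − 980252.56 = -303.69 mGal over Δh = 1663.7 − 251.0 = 1412.7 m
Equal Bouguer anomalies ⇒ Δg_obs + (0.3086 − 0.04193ρ)·Δh = 0
0.3086 − 0.04193ρ = −Δg_obs/Δh = 0.21497
ρ = (0.3086 − 0.21497) / 0.04193 = 2.23 g/cm³

2.23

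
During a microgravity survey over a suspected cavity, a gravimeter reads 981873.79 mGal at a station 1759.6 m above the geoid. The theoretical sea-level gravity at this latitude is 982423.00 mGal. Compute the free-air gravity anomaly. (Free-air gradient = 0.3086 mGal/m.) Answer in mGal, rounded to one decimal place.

Free-air correction = 0.3086 × 1759.6 = 543.01 mGal
Free-air anomaly = 981873.79 − 982423.00 + (543.01) = -6.20 mGal

-6.2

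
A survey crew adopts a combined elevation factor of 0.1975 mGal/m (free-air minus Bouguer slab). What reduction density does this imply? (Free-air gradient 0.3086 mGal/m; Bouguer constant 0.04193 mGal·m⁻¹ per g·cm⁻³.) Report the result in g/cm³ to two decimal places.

2.65

0.1975 = 0.3086 − 0.04193 × ρ
ρ = (0.3086 − 0.1975) / 0.04193 = 2.65 g/cm³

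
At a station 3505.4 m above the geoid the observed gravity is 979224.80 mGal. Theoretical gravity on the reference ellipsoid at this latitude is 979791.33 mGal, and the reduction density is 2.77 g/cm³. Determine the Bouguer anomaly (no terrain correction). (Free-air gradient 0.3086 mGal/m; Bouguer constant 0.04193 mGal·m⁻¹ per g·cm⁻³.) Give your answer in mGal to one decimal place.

108.1

Free-air correction = 0.3086 × 3505.4 = 1081.77 mGal
Free-air anomaly = 979224.80 − 979791.33 + (1081.77) = 515.24 mGal
Bouguer slab correction = 0.04193 × 2.77 × 3505.4 = 407.14 mGal
Simple Bouguer anomaly = 515.24 − (407.14) = 108.10 mGal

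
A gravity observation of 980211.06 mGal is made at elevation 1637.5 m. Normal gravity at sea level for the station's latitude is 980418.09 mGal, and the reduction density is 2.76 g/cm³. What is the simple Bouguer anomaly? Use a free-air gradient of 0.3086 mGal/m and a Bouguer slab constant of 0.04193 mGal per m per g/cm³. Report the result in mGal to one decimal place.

108.8

Free-air correction = 0.3086 × 1637.5 = 505.33 mGal
Free-air anomaly = 980211.06 − 980418.09 + (505.33) = 298.30 mGal
Bouguer slab correction = 0.04193 × 2.76 × 1637.5 = 189.50 mGal
Simple Bouguer anomaly = 298.30 − (189.50) = 108.80 mGal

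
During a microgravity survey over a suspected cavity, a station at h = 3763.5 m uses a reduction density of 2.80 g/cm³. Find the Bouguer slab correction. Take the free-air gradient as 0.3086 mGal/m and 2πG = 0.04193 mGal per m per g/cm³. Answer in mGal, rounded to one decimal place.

441.8

Bouguer slab correction = 0.04193 × 2.80 × 3763.5 = 441.8 mGal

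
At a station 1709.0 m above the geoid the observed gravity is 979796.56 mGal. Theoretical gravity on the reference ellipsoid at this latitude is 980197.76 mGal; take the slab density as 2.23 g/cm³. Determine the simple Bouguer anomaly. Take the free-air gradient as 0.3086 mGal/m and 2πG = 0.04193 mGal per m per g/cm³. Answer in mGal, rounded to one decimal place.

-33.6

Free-air correction = 0.3086 × 1709.0 = 527.40 mGal
Free-air anomaly = 979796.56 − 980197.76 + (527.40) = 126.20 mGal
Bouguer slab correction = 0.04193 × 2.23 × 1709.0 = 159.80 mGal
Simple Bouguer anomaly = 126.20 − (159.80) = -33.60 mGal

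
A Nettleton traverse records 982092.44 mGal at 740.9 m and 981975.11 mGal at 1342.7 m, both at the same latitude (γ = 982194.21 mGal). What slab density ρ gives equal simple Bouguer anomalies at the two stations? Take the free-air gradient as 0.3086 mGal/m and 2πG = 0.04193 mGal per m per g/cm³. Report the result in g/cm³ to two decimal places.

Δg_obs = 981975.11 − 982092.44 = -117.33 mGal over Δh = 1342.7 − 740.9 = 601.8 m
Equal Bouguer anomalies ⇒ Δg_obs + (0.3086 − 0.04193ρ)·Δh = 0
0.3086 − 0.04193ρ = −Δg_obs/Δh = 0.19497
ρ = (0.3086 − 0.19497) / 0.04193 = 2.71 g/cm³

2.71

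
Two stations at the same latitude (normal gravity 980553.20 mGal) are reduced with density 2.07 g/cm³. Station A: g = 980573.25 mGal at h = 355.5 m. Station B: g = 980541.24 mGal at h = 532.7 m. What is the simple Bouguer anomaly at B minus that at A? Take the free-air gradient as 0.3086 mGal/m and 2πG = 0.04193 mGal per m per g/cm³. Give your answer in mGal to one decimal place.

7.3

Δg_SB(A) = 980573.25 − 980553.20 + 0.3086×355.5 − 0.04193×2.07×355.5 = 98.90 mGal
Δg_SB(B) = 980541.24 − 980553.20 + 0.3086×532.7 − 0.04193×2.07×532.7 = 106.20 mGal
Difference = 106.20 − (98.90) = 7.30 mGal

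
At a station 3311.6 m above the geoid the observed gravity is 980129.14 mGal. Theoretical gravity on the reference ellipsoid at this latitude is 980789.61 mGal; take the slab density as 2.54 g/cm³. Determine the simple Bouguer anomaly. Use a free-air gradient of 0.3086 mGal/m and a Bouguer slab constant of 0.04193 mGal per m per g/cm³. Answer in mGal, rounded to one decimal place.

Free-air correction = 0.3086 × 3311.6 = 1021.96 mGal
Free-air anomaly = 980129.14 − 980789.61 + (1021.96) = 361.49 mGal
Bouguer slab correction = 0.04193 × 2.54 × 3311.6 = 352.69 mGal
Simple Bouguer anomaly = 361.49 − (352.69) = 8.80 mGal

8.8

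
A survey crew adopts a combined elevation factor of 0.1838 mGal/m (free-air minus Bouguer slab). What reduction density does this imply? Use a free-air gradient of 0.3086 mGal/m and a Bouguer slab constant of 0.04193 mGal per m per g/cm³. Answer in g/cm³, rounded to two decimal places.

0.1838 = 0.3086 − 0.04193 × ρ
ρ = (0.3086 − 0.1838) / 0.04193 = 2.98 g/cm³

2.98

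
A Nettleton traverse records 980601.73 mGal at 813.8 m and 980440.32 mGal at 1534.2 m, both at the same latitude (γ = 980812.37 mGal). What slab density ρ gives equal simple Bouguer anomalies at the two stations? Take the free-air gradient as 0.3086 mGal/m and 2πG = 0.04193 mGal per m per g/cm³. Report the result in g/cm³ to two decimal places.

2.02

Δg_obs = 980440.32 − 980601.73 = -161.41 mGal over Δh = 1534.2 − 813.8 = 720.4 m
Equal Bouguer anomalies ⇒ Δg_obs + (0.3086 − 0.04193ρ)·Δh = 0
0.3086 − 0.04193ρ = −Δg_obs/Δh = 0.22406
ρ = (0.3086 − 0.22406) / 0.04193 = 2.02 g/cm³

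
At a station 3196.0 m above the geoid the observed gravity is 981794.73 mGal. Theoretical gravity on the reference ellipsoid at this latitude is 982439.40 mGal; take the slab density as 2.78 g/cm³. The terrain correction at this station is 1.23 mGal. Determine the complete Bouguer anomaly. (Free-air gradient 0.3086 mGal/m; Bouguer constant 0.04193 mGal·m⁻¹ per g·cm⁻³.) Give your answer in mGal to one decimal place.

Free-air correction = 0.3086 × 3196.0 = 986.29 mGal
Free-air anomaly = 981794.73 − 982439.40 + (986.29) = 341.62 mGal
Bouguer slab correction = 0.04193 × 2.78 × 3196.0 = 372.54 mGal
Simple Bouguer anomaly = 341.62 − (372.54) = -30.92 mGal
Complete Bouguer anomaly = -30.92 + 1.23 = -29.69 mGal

-29.7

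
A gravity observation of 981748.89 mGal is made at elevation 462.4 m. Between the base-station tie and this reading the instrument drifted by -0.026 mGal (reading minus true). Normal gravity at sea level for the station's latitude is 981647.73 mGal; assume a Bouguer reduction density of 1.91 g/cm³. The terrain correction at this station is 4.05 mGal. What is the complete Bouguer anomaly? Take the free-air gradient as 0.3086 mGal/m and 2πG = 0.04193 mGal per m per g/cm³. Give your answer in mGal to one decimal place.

210.9

Drift-corrected reading = 981748.89 − (-0.026) = 981748.916 mGal
Free-air correction = 0.3086 × 462.4 = 142.70 mGal
Free-air anomaly = 981748.916 − 981647.73 + (142.70) = 243.886 mGal
Bouguer slab correction = 0.04193 × 1.91 × 462.4 = 37.03 mGal
Simple Bouguer anomaly = 243.886 − (37.03) = 206.856 mGal
Complete Bouguer anomaly = 206.856 + 4.05 = 210.906 mGal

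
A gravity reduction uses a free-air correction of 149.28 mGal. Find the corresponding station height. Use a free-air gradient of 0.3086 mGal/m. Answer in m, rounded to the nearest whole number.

h = 149.28 / 0.3086 = 483.73 m

484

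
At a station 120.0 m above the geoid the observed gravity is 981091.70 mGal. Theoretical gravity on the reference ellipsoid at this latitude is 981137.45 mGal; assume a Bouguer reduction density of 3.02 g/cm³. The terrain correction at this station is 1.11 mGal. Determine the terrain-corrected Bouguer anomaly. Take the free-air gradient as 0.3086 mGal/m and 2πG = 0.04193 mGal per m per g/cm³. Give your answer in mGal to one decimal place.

Free-air correction = 0.3086 × 120.0 = 37.03 mGal
Free-air anomaly = 981091.70 − 981137.45 + (37.03) = -8.72 mGal
Bouguer slab correction = 0.04193 × 3.02 × 120.0 = 15.20 mGal
Simple Bouguer anomaly = -8.72 − (15.20) = -23.92 mGal
Complete Bouguer anomaly = -23.92 + 1.11 = -22.81 mGal

-22.8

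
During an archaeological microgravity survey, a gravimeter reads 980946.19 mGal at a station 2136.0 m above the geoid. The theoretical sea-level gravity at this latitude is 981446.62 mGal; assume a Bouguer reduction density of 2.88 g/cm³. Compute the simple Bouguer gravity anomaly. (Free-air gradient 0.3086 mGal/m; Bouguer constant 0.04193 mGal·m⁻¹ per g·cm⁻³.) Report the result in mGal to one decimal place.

-99.2

Free-air correction = 0.3086 × 2136.0 = 659.17 mGal
Free-air anomaly = 980946.19 − 981446.62 + (659.17) = 158.74 mGal
Bouguer slab correction = 0.04193 × 2.88 × 2136.0 = 257.94 mGal
Simple Bouguer anomaly = 158.74 − (257.94) = -99.20 mGal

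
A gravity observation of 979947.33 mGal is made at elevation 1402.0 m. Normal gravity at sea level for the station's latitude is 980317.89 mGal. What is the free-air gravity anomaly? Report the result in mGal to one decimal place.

62.1

Free-air correction = 0.3086 × 1402.0 = 432.66 mGal
Free-air anomaly = 979947.33 − 980317.89 + (432.66) = 62.10 mGal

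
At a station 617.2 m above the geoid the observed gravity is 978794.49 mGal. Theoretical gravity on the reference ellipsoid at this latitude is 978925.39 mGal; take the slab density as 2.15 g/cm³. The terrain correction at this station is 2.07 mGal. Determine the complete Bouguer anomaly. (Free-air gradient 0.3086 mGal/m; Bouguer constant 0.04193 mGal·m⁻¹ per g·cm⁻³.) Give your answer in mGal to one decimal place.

Free-air correction = 0.3086 × 617.2 = 190.47 mGal
Free-air anomaly = 978794.49 − 978925.39 + (190.47) = 59.57 mGal
Bouguer slab correction = 0.04193 × 2.15 × 617.2 = 55.64 mGal
Simple Bouguer anomaly = 59.57 − (55.64) = 3.93 mGal
Complete Bouguer anomaly = 3.93 + 2.07 = 6.00 mGal

6.0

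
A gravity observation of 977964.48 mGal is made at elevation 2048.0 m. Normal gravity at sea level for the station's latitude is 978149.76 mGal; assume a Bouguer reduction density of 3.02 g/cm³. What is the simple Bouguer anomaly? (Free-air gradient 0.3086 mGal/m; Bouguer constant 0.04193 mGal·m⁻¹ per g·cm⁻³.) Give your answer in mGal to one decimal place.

187.4

Free-air correction = 0.3086 × 2048.0 = 632.01 mGal
Free-air anomaly = 977964.48 − 978149.76 + (632.01) = 446.73 mGal
Bouguer slab correction = 0.04193 × 3.02 × 2048.0 = 259.34 mGal
Simple Bouguer anomaly = 446.73 − (259.34) = 187.39 mGal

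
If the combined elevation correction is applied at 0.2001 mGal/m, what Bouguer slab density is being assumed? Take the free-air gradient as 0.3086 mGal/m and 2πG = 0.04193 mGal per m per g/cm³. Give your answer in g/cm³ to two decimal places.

2.59

0.2001 = 0.3086 − 0.04193 × ρ
ρ = (0.3086 − 0.2001) / 0.04193 = 2.59 g/cm³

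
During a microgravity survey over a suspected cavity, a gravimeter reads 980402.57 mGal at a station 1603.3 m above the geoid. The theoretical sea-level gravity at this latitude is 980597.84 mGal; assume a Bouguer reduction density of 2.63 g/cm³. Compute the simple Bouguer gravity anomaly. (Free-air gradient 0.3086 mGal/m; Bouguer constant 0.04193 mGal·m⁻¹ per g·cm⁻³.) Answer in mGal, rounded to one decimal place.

Free-air correction = 0.3086 × 1603.3 = 494.78 mGal
Free-air anomaly = 980402.57 − 980597.84 + (494.78) = 299.51 mGal
Bouguer slab correction = 0.04193 × 2.63 × 1603.3 = 176.81 mGal
Simple Bouguer anomaly = 299.51 − (176.81) = 122.70 mGal

122.7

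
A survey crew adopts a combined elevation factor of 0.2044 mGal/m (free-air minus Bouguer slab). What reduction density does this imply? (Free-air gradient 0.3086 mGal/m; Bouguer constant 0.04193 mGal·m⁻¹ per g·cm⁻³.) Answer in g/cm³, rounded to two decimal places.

0.2044 = 0.3086 − 0.04193 × ρ
ρ = (0.3086 − 0.2044) / 0.04193 = 2.49 g/cm³

2.49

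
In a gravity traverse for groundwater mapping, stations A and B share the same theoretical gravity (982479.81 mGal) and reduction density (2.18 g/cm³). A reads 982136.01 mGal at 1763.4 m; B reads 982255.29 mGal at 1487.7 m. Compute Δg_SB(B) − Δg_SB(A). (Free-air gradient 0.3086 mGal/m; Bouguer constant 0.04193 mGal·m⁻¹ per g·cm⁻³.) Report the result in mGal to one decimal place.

Δg_SB(A) = 982136.01 − 982479.81 + 0.3086×1763.4 − 0.04193×2.18×1763.4 = 39.20 mGal
Δg_SB(B) = 982255.29 − 982479.81 + 0.3086×1487.7 − 0.04193×2.18×1487.7 = 98.60 mGal
Difference = 98.60 − (39.20) = 59.40 mGal

59.4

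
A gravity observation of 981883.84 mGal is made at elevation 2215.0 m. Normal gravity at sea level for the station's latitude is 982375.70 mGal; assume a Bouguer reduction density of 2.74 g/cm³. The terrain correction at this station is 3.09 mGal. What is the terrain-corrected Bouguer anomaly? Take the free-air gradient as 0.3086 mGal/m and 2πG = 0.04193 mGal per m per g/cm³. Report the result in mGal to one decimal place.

Free-air correction = 0.3086 × 2215.0 = 683.55 mGal
Free-air anomaly = 981883.84 − 982375.70 + (683.55) = 191.69 mGal
Bouguer slab correction = 0.04193 × 2.74 × 2215.0 = 254.48 mGal
Simple Bouguer anomaly = 191.69 − (254.48) = -62.79 mGal
Complete Bouguer anomaly = -62.79 + 3.09 = -59.70 mGal

-59.7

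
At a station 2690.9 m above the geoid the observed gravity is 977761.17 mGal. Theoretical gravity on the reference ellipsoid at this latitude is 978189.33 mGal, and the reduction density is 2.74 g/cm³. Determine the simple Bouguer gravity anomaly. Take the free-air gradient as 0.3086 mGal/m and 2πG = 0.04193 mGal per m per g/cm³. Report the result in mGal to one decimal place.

Free-air correction = 0.3086 × 2690.9 = 830.41 mGal
Free-air anomaly = 977761.17 − 978189.33 + (830.41) = 402.25 mGal
Bouguer slab correction = 0.04193 × 2.74 × 2690.9 = 309.15 mGal
Simple Bouguer anomaly = 402.25 − (309.15) = 93.10 mGal

93.1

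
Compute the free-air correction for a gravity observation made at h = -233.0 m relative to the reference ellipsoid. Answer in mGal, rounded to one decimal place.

Free-air correction = 0.3086 × -233.0 = -71.9 mGal

-71.9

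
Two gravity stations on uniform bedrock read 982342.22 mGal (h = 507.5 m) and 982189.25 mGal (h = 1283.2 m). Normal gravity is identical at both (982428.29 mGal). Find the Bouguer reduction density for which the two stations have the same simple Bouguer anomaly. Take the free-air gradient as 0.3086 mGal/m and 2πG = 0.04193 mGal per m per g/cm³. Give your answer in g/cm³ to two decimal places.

Δg_obs = 982189.25 − 982342.22 = -152.97 mGal over Δh = 1283.2 − 507.5 = 775.7 m
Equal Bouguer anomalies ⇒ Δg_obs + (0.3086 − 0.04193ρ)·Δh = 0
0.3086 − 0.04193ρ = −Δg_obs/Δh = 0.19720
ρ = (0.3086 − 0.19720) / 0.04193 = 2.66 g/cm³

2.66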